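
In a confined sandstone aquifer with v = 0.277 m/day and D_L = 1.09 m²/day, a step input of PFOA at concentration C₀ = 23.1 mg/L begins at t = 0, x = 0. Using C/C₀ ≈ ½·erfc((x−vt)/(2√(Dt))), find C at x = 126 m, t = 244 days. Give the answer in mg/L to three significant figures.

0.131 mg/L

For a continuous step input, C/C₀ ≈ ½·erfc((x−vt)/(2√(Dt))).
vt = 0.277 × 244 = 67.588 m and 2√(Dt) = 2√(1.09 × 244) = 32.62 m.
Argument (x−vt)/(2√(Dt)) = (126 − 67.588)/32.62 = 1.791; ½·erfc(1.791) = 0.005657.
C = 23.1 × 0.005657 = 0.131 mg/L.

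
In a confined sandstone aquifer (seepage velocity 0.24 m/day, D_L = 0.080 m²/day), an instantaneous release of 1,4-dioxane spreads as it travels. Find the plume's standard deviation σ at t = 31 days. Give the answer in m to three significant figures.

Dispersive spreading gives a Gaussian with σ² = 2Dt; advection only shifts the center.
σ = √(2 × 0.080 × 31) = 2.23 m.

2.23 m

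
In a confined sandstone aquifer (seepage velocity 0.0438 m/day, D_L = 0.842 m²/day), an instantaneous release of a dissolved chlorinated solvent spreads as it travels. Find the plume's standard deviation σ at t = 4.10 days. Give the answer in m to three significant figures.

2.63 m

Dispersive spreading gives a Gaussian with σ² = 2Dt; advection only shifts the center.
σ = √(2 × 0.842 × 4.10) = 2.63 m.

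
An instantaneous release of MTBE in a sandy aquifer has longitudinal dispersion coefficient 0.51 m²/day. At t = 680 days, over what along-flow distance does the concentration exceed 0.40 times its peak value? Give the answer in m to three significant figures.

The plume is Gaussian with σ = √(2Dt) = √(2 × 0.51 × 680) = 26.34 m.
C/C_peak = exp(−Δx²/(2σ²)) = 0.40 ⇒ Δx = σ·√(−2 ln 0.40) = 26.34 × 1.354 = 35.66 m.
Width = 2Δx = 71.3 m.

71.3 m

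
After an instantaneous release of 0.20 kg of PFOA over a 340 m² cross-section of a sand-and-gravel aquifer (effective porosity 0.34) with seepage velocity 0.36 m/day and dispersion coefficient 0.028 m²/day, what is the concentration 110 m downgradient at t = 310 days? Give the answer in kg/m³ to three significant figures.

0.000154 kg/m³

For an instantaneous plane source, C(x,t) = M/(n_e·A·√(4πDt)) · exp(−(x−vt)²/(4Dt)), with n_e·A the pore (flow) area.
Plume center vt = 0.36 × 310 = 111.6 m, so the well at 110 m is 1.6 m upgradient of the peak.
√(4πDt) = 10.44 m, giving peak height M/(n_e·A·√(4πDt)) = 0.20/(0.34 × 340 × 10.44) = 0.0001657 kg/m³.
(x−vt)²/(4Dt) = (-1.6)²/(4 × 0.028 × 310) = 0.07373; exp(−0.07373) = 0.9289.
C = 0.0001657 × 0.9289 = 0.000154 kg/m³.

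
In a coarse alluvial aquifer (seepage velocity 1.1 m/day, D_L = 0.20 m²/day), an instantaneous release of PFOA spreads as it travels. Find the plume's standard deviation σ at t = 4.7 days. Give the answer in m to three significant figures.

Dispersive spreading gives a Gaussian with σ² = 2Dt; advection only shifts the center.
σ = √(2 × 0.20 × 4.7) = 1.37 m.

1.37 m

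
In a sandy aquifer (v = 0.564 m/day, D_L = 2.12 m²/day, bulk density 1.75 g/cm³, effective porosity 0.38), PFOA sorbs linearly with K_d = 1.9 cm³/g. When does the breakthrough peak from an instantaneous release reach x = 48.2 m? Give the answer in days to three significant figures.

Retardation factor R = 1 + ρ_b·K_d/n = 1 + 1.75 × 1.9/0.38 = 9.750.
Sorption retards both mechanisms: v_R = v/R = 0.05785 m/day, D_R = D/R = 0.2174 m²/day.
Peak time from v_R²t² + 2D_R t − x² = 0: t = (√(D_R² + v_R²x²) − D_R)/v_R².
√(D_R² + v_R²x²) = √(0.2174² + 0.05785² × 48.2²) = 2.797; v_R² = 0.003347.
t = (2.797 − 0.2174)/0.003347 = 771 days.

771 days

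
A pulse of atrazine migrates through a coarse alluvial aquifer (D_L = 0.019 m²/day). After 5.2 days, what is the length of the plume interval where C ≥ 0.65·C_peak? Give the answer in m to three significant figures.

0.825 m

The plume is Gaussian with σ = √(2Dt) = √(2 × 0.019 × 5.2) = 0.4445 m.
C/C_peak = exp(−Δx²/(2σ²)) = 0.65 ⇒ Δx = σ·√(−2 ln 0.65) = 0.4445 × 0.9282 = 0.4126 m.
Width = 2Δx = 0.825 m.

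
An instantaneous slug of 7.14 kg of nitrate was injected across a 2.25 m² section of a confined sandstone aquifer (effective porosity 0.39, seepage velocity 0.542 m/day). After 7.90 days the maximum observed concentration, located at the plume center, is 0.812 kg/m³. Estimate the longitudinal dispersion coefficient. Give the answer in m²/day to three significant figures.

1.01 m²/day

At the plume center C_max = M/(n_e·A·√(4πDt)), so D = M²/(4πt·(n_e·A·C_max)²).
n_e·A·C_max = 0.39 × 2.25 × 0.812 = 0.7125 kg/m.
D = 7.14²/(4π × 7.90 × 0.7125²) = 1.01 m²/day.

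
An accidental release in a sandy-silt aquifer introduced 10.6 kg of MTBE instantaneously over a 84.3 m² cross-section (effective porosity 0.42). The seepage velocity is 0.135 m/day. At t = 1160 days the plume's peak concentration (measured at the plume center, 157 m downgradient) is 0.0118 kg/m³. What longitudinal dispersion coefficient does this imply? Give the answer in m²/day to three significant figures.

0.0442 m²/day

At the plume center C_max = M/(n_e·A·√(4πDt)), so D = M²/(4πt·(n_e·A·C_max)²).
n_e·A·C_max = 0.42 × 84.3 × 0.0118 = 0.4178 kg/m.
D = 10.6²/(4π × 1160 × 0.4178²) = 0.0442 m²/day.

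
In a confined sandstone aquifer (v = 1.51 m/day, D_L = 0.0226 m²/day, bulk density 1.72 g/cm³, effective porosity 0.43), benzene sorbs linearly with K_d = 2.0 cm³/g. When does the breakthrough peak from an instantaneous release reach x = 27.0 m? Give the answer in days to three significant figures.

161 days

Retardation factor R = 1 + ρ_b·K_d/n = 1 + 1.72 × 2.0/0.43 = 9.000.
Sorption retards both mechanisms: v_R = v/R = 0.1678 m/day, D_R = D/R = 0.002511 m²/day.
Peak time from v_R²t² + 2D_R t − x² = 0: t = (√(D_R² + v_R²x²) − D_R)/v_R².
√(D_R² + v_R²x²) = √(0.002511² + 0.1678² × 27.0²) = 4.531; v_R² = 0.02816.
t = (4.531 − 0.002511)/0.02816 = 161 days.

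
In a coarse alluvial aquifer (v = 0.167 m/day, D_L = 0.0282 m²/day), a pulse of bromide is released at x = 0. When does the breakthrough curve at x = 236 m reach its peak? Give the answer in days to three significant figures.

For the 1D instantaneous-source solution, setting ∂C/∂t = 0 at fixed x gives v²t² + 2Dt − x² = 0, so t = (√(D² + v²x²) − D)/v².
√(D² + v²x²) = √(0.0282² + 0.167² × 236²) = 39.41; v² = 0.027889.
t = (39.41 − 0.0282)/0.027889 = 1410 days (vs. the pure-advection estimate x/v = 1410 d).

1410 days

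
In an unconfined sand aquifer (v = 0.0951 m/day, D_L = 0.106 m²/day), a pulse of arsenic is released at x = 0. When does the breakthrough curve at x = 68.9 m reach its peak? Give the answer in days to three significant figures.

For the 1D instantaneous-source solution, setting ∂C/∂t = 0 at fixed x gives v²t² + 2Dt − x² = 0, so t = (√(D² + v²x²) − D)/v².
√(D² + v²x²) = √(0.106² + 0.0951² × 68.9²) = 6.553; v² = 0.00904401.
t = (6.553 − 0.106)/0.00904401 = 713 days (vs. the pure-advection estimate x/v = 725 d).

713 days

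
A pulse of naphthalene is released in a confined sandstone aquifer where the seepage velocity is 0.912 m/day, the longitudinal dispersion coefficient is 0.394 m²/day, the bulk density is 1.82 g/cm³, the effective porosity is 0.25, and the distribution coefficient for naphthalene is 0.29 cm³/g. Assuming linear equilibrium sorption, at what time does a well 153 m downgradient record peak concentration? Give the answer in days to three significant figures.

520 days

Retardation factor R = 1 + ρ_b·K_d/n = 1 + 1.82 × 0.29/0.25 = 3.111.
Sorption retards both mechanisms: v_R = v/R = 0.2932 m/day, D_R = D/R = 0.1266 m²/day.
Peak time from v_R²t² + 2D_R t − x² = 0: t = (√(D_R² + v_R²x²) − D_R)/v_R².
√(D_R² + v_R²x²) = √(0.1266² + 0.2932² × 153²) = 44.86; v_R² = 0.08597.
t = (44.86 − 0.1266)/0.08597 = 520 days.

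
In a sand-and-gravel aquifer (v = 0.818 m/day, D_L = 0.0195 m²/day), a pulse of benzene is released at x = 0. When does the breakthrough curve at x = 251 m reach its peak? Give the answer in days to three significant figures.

307 days

For the 1D instantaneous-source solution, setting ∂C/∂t = 0 at fixed x gives v²t² + 2Dt − x² = 0, so t = (√(D² + v²x²) − D)/v².
√(D² + v²x²) = √(0.0195² + 0.818² × 251²) = 205.3; v² = 0.669124.
t = (205.3 − 0.0195)/0.669124 = 307 days (vs. the pure-advection estimate x/v = 307 d).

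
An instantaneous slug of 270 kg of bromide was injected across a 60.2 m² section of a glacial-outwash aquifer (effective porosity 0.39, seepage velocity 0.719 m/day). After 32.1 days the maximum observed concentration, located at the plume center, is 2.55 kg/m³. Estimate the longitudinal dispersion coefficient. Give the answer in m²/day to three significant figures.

At the plume center C_max = M/(n_e·A·√(4πDt)), so D = M²/(4πt·(n_e·A·C_max)²).
n_e·A·C_max = 0.39 × 60.2 × 2.55 = 59.87 kg/m.
D = 270²/(4π × 32.1 × 59.87²) = 0.0504 m²/day.

0.0504 m²/day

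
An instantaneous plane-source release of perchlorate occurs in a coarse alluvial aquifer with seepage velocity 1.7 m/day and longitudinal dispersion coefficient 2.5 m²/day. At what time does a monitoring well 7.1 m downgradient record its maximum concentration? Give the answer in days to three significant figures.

For the 1D instantaneous-source solution, setting ∂C/∂t = 0 at fixed x gives v²t² + 2Dt − x² = 0, so t = (√(D² + v²x²) − D)/v².
√(D² + v²x²) = √(2.5² + 1.7² × 7.1²) = 12.33; v² = 2.89.
t = (12.33 − 2.5)/2.89 = 3.40 days (vs. the pure-advection estimate x/v = 4.18 d).

3.40 days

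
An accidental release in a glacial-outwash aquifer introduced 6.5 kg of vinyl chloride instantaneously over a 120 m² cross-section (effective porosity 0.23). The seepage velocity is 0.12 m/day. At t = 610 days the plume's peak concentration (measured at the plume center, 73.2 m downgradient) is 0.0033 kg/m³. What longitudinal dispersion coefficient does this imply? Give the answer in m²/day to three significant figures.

At the plume center C_max = M/(n_e·A·√(4πDt)), so D = M²/(4πt·(n_e·A·C_max)²).
n_e·A·C_max = 0.23 × 120 × 0.0033 = 0.09108 kg/m.
D = 6.5²/(4π × 610 × 0.09108²) = 0.664 m²/day.

0.664 m²/day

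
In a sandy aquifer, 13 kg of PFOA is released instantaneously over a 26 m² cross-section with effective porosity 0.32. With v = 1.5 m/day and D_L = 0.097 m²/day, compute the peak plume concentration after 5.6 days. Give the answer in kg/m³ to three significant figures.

0.598 kg/m³

The peak of an instantaneous 1D plume sits at x = vt; there the Gaussian factor is 1 and C_max = M/(n_e·A·√(4πDt)), where n_e·A is the pore area the mass is dissolved in.
√(4πDt) = √(4π × 0.097 × 5.6) = 2.613 m, so C_max = 13/(0.32 × 26 × 2.613) = 0.598 kg/m³.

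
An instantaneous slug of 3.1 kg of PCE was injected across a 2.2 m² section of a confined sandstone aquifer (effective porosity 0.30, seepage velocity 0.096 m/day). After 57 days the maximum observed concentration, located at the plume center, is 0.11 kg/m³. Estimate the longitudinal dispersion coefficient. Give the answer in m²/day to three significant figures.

At the plume center C_max = M/(n_e·A·√(4πDt)), so D = M²/(4πt·(n_e·A·C_max)²).
n_e·A·C_max = 0.30 × 2.2 × 0.11 = 0.07260 kg/m.
D = 3.1²/(4π × 57 × 0.07260²) = 2.55 m²/day.

2.55 m²/day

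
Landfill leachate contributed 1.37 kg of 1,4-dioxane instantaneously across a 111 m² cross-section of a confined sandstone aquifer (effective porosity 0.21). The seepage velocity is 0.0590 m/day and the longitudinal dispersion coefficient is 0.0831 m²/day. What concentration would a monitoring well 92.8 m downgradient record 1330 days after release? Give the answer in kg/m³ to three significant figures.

For an instantaneous plane source, C(x,t) = M/(n_e·A·√(4πDt)) · exp(−(x−vt)²/(4Dt)), with n_e·A the pore (flow) area.
Plume center vt = 0.0590 × 1330 = 78.47 m, so the well at 92.8 m is 14.33 m downgradient of the peak.
√(4πDt) = 37.27 m, giving peak height M/(n_e·A·√(4πDt)) = 1.37/(0.21 × 111 × 37.27) = 0.001577 kg/m³.
(x−vt)²/(4Dt) = (14.33)²/(4 × 0.0831 × 1330) = 0.4645; exp(−0.4645) = 0.6284.
C = 0.001577 × 0.6284 = 0.000991 kg/m³.

0.000991 kg/m³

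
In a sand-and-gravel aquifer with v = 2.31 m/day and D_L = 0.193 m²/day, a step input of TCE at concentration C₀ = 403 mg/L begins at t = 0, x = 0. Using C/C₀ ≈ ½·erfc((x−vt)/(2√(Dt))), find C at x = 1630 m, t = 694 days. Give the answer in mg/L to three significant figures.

20.3 mg/L

For a continuous step input, C/C₀ ≈ ½·erfc((x−vt)/(2√(Dt))).
vt = 2.31 × 694 = 1603.14 m and 2√(Dt) = 2√(0.193 × 694) = 23.15 m.
Argument (x−vt)/(2√(Dt)) = (1630 − 1603.14)/23.15 = 1.160; ½·erfc(1.160) = 0.05045.
C = 403 × 0.05045 = 20.3 mg/L.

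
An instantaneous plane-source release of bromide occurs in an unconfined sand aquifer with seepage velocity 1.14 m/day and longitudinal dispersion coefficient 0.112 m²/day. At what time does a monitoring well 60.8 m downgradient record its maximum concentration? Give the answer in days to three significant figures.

For the 1D instantaneous-source solution, setting ∂C/∂t = 0 at fixed x gives v²t² + 2Dt − x² = 0, so t = (√(D² + v²x²) − D)/v².
√(D² + v²x²) = √(0.112² + 1.14² × 60.8²) = 69.31; v² = 1.2996.
t = (69.31 − 0.112)/1.2996 = 53.2 days (vs. the pure-advection estimate x/v = 53.3 d).

53.2 days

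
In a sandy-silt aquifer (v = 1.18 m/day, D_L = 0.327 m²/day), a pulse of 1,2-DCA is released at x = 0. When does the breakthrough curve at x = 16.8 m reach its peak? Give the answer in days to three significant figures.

14.0 days

For the 1D instantaneous-source solution, setting ∂C/∂t = 0 at fixed x gives v²t² + 2Dt − x² = 0, so t = (√(D² + v²x²) − D)/v².
√(D² + v²x²) = √(0.327² + 1.18² × 16.8²) = 19.83; v² = 1.3924.
t = (19.83 − 0.327)/1.3924 = 14.0 days (vs. the pure-advection estimate x/v = 14.2 d).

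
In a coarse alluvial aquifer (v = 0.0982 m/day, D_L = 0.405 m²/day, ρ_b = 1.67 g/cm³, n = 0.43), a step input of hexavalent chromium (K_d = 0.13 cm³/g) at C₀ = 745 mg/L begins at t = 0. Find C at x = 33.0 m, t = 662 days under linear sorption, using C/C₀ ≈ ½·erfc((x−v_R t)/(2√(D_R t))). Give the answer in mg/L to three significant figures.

526 mg/L

Retardation factor R = 1 + ρ_b·K_d/n = 1 + 1.67 × 0.13/0.43 = 1.505.
Sorption retards both mechanisms: v_R = v/R = 0.06525 m/day, D_R = D/R = 0.2691 m²/day.
v_R·t = 0.06525 × 662 = 43.1955 m; 2√(D_R t) = 26.69 m; argument = (33.0 − 43.1955)/26.69 = -0.3820.
C = C₀ × ½·erfc(-0.3820) = 745 × 0.7055 = 526 mg/L.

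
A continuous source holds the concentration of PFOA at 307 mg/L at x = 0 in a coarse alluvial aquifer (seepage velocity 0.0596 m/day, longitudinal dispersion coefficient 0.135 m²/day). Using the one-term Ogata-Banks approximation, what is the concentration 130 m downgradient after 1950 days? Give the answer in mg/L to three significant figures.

For a continuous step input, C/C₀ ≈ ½·erfc((x−vt)/(2√(Dt))).
vt = 0.0596 × 1950 = 116.22 m and 2√(Dt) = 2√(0.135 × 1950) = 32.45 m.
Argument (x−vt)/(2√(Dt)) = (130 − 116.22)/32.45 = 0.4247; ½·erfc(0.4247) = 0.2740.
C = 307 × 0.2740 = 84.1 mg/L.

84.1 mg/L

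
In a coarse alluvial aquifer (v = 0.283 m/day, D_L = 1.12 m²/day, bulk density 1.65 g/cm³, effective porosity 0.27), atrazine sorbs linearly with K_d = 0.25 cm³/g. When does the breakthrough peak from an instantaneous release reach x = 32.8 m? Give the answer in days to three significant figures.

Retardation factor R = 1 + ρ_b·K_d/n = 1 + 1.65 × 0.25/0.27 = 2.528.
Sorption retards both mechanisms: v_R = v/R = 0.1119 m/day, D_R = D/R = 0.4430 m²/day.
Peak time from v_R²t² + 2D_R t − x² = 0: t = (√(D_R² + v_R²x²) − D_R)/v_R².
√(D_R² + v_R²x²) = √(0.4430² + 0.1119² × 32.8²) = 3.697; v_R² = 0.01252.
t = (3.697 − 0.4430)/0.01252 = 260 days.

260 days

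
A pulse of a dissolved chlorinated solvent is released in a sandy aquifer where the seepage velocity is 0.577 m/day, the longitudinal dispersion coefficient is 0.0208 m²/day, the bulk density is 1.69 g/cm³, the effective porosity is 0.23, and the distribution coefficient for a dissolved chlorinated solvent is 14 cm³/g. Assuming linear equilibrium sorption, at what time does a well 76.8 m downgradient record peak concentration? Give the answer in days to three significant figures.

Retardation factor R = 1 + ρ_b·K_d/n = 1 + 1.69 × 14/0.23 = 103.9.
Sorption retards both mechanisms: v_R = v/R = 0.005553 m/day, D_R = D/R = 0.0002002 m²/day.
Peak time from v_R²t² + 2D_R t − x² = 0: t = (√(D_R² + v_R²x²) − D_R)/v_R².
√(D_R² + v_R²x²) = √(0.0002002² + 0.005553² × 76.8²) = 0.4265; v_R² = 3.084e-05.
t = (0.4265 − 0.0002002)/3.084e-05 = 13800 days.

13800 days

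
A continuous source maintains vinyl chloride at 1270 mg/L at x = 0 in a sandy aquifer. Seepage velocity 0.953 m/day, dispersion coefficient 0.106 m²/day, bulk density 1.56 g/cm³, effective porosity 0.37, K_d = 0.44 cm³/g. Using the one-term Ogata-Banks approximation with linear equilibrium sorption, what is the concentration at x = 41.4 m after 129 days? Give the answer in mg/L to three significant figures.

894 mg/L

Retardation factor R = 1 + ρ_b·K_d/n = 1 + 1.56 × 0.44/0.37 = 2.855.
Sorption retards both mechanisms: v_R = v/R = 0.3338 m/day, D_R = D/R = 0.03713 m²/day.
v_R·t = 0.3338 × 129 = 43.0602 m; 2√(D_R t) = 4.377 m; argument = (41.4 − 43.0602)/4.377 = -0.3793.
C = C₀ × ½·erfc(-0.3793) = 1270 × 0.7042 = 894 mg/L.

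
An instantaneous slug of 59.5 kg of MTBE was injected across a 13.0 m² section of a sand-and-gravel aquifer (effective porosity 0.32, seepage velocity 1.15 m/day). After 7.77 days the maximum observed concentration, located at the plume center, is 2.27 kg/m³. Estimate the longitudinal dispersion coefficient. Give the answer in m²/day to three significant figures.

0.407 m²/day

At the plume center C_max = M/(n_e·A·√(4πDt)), so D = M²/(4πt·(n_e·A·C_max)²).
n_e·A·C_max = 0.32 × 13.0 × 2.27 = 9.443 kg/m.
D = 59.5²/(4π × 7.77 × 9.443²) = 0.407 m²/day.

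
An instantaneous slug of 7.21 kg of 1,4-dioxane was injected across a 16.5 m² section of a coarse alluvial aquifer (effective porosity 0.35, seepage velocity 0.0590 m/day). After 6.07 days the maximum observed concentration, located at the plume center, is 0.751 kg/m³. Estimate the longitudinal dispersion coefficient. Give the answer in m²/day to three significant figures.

At the plume center C_max = M/(n_e·A·√(4πDt)), so D = M²/(4πt·(n_e·A·C_max)²).
n_e·A·C_max = 0.35 × 16.5 × 0.751 = 4.337 kg/m.
D = 7.21²/(4π × 6.07 × 4.337²) = 0.0362 m²/day.

0.0362 m²/day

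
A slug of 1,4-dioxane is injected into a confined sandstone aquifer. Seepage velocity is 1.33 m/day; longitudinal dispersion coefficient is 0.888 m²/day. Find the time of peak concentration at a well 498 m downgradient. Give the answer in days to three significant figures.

For the 1D instantaneous-source solution, setting ∂C/∂t = 0 at fixed x gives v²t² + 2Dt − x² = 0, so t = (√(D² + v²x²) − D)/v².
√(D² + v²x²) = √(0.888² + 1.33² × 498²) = 662.3; v² = 1.7689.
t = (662.3 − 0.888)/1.7689 = 374 days (vs. the pure-advection estimate x/v = 374 d).

374 days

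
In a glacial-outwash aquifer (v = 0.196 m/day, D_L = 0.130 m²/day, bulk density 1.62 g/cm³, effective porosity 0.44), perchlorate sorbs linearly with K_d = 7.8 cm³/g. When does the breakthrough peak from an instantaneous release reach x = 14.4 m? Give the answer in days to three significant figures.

2090 days

Retardation factor R = 1 + ρ_b·K_d/n = 1 + 1.62 × 7.8/0.44 = 29.72.
Sorption retards both mechanisms: v_R = v/R = 0.006595 m/day, D_R = D/R = 0.004374 m²/day.
Peak time from v_R²t² + 2D_R t − x² = 0: t = (√(D_R² + v_R²x²) − D_R)/v_R².
√(D_R² + v_R²x²) = √(0.004374² + 0.006595² × 14.4²) = 0.09507; v_R² = 4.349e-05.
t = (0.09507 − 0.004374)/4.349e-05 = 2090 days.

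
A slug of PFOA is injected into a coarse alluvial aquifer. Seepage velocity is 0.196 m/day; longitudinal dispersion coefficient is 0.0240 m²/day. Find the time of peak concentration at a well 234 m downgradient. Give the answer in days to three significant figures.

For the 1D instantaneous-source solution, setting ∂C/∂t = 0 at fixed x gives v²t² + 2Dt − x² = 0, so t = (√(D² + v²x²) − D)/v².
√(D² + v²x²) = √(0.0240² + 0.196² × 234²) = 45.86; v² = 0.038416.
t = (45.86 − 0.0240)/0.038416 = 1190 days (vs. the pure-advection estimate x/v = 1190 d).

1190 days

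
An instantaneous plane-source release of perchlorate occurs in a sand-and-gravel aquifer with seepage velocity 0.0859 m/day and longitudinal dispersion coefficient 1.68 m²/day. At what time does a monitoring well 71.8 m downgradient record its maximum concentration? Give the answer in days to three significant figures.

639 days

For the 1D instantaneous-source solution, setting ∂C/∂t = 0 at fixed x gives v²t² + 2Dt − x² = 0, so t = (√(D² + v²x²) − D)/v².
√(D² + v²x²) = √(1.68² + 0.0859² × 71.8²) = 6.392; v² = 0.00737881.
t = (6.392 − 1.68)/0.00737881 = 639 days (vs. the pure-advection estimate x/v = 836 d).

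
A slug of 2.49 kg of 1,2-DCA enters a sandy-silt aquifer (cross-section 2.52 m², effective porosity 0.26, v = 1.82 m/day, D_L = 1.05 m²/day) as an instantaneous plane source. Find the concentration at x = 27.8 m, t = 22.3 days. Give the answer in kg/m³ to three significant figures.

For an instantaneous plane source, C(x,t) = M/(n_e·A·√(4πDt)) · exp(−(x−vt)²/(4Dt)), with n_e·A the pore (flow) area.
Plume center vt = 1.82 × 22.3 = 40.586 m, so the well at 27.8 m is 12.786 m upgradient of the peak.
√(4πDt) = 17.15 m, giving peak height M/(n_e·A·√(4πDt)) = 2.49/(0.26 × 2.52 × 17.15) = 0.2216 kg/m³.
(x−vt)²/(4Dt) = (-12.786)²/(4 × 1.05 × 22.3) = 1.745; exp(−1.745) = 0.1746.
C = 0.2216 × 0.1746 = 0.0387 kg/m³.

0.0387 kg/m³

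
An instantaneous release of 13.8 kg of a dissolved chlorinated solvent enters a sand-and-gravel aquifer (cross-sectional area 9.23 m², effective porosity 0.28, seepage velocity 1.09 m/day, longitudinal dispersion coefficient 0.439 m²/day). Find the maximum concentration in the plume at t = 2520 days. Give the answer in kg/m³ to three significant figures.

The peak of an instantaneous 1D plume sits at x = vt; there the Gaussian factor is 1 and C_max = M/(n_e·A·√(4πDt)), where n_e·A is the pore area the mass is dissolved in.
√(4πDt) = √(4π × 0.439 × 2520) = 117.9 m, so C_max = 13.8/(0.28 × 9.23 × 117.9) = 0.0453 kg/m³.

0.0453 kg/m³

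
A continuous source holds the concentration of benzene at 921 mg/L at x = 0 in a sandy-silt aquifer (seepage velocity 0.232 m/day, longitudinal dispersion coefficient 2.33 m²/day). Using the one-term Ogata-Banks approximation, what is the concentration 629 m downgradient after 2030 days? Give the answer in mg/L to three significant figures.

48.0 mg/L

For a continuous step input, C/C₀ ≈ ½·erfc((x−vt)/(2√(Dt))).
vt = 0.232 × 2030 = 470.96 m and 2√(Dt) = 2√(2.33 × 2030) = 137.5 m.
Argument (x−vt)/(2√(Dt)) = (629 − 470.96)/137.5 = 1.149; ½·erfc(1.149) = 0.05209.
C = 921 × 0.05209 = 48.0 mg/L.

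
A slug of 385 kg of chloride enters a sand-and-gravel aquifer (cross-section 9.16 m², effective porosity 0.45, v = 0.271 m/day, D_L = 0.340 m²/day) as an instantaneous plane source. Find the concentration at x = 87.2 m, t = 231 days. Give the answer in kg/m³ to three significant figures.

For an instantaneous plane source, C(x,t) = M/(n_e·A·√(4πDt)) · exp(−(x−vt)²/(4Dt)), with n_e·A the pore (flow) area.
Plume center vt = 0.271 × 231 = 62.601 m, so the well at 87.2 m is 24.599 m downgradient of the peak.
√(4πDt) = 31.42 m, giving peak height M/(n_e·A·√(4πDt)) = 385/(0.45 × 9.16 × 31.42) = 2.973 kg/m³.
(x−vt)²/(4Dt) = (24.599)²/(4 × 0.340 × 231) = 1.926; exp(−1.926) = 0.1457.
C = 2.973 × 0.1457 = 0.433 kg/m³.

0.433 kg/m³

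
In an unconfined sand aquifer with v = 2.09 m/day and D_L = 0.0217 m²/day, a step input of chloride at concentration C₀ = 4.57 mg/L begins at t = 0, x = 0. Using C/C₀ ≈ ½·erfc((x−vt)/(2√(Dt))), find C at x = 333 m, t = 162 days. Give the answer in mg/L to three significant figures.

4.49 mg/L

For a continuous step input, C/C₀ ≈ ½·erfc((x−vt)/(2√(Dt))).
vt = 2.09 × 162 = 338.58 m and 2√(Dt) = 2√(0.0217 × 162) = 3.750 m.
Argument (x−vt)/(2√(Dt)) = (333 − 338.58)/3.750 = -1.488; ½·erfc(-1.488) = 0.9823.
C = 4.57 × 0.9823 = 4.49 mg/L.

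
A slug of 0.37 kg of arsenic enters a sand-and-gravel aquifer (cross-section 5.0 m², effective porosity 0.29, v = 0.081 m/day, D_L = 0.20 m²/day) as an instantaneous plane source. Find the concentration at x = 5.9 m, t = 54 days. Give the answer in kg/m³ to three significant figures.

0.0208 kg/m³

For an instantaneous plane source, C(x,t) = M/(n_e·A·√(4πDt)) · exp(−(x−vt)²/(4Dt)), with n_e·A the pore (flow) area.
Plume center vt = 0.081 × 54 = 4.374 m, so the well at 5.9 m is 1.526 m downgradient of the peak.
√(4πDt) = 11.65 m, giving peak height M/(n_e·A·√(4πDt)) = 0.37/(0.29 × 5.0 × 11.65) = 0.02190 kg/m³.
(x−vt)²/(4Dt) = (1.526)²/(4 × 0.20 × 54) = 0.05390; exp(−0.05390) = 0.9475.
C = 0.02190 × 0.9475 = 0.0208 kg/m³.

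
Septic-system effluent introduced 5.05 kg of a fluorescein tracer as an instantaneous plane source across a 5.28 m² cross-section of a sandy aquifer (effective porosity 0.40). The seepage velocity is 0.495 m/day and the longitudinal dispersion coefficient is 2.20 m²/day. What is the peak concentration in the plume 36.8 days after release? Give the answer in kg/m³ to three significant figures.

The peak of an instantaneous 1D plume sits at x = vt; there the Gaussian factor is 1 and C_max = M/(n_e·A·√(4πDt)), where n_e·A is the pore area the mass is dissolved in.
√(4πDt) = √(4π × 2.20 × 36.8) = 31.90 m, so C_max = 5.05/(0.40 × 5.28 × 31.90) = 0.0750 kg/m³.

0.0750 kg/m³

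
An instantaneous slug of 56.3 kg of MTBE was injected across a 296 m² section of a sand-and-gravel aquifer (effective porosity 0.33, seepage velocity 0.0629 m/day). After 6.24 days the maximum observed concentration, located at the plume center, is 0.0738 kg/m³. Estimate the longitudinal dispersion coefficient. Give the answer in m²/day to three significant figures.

At the plume center C_max = M/(n_e·A·√(4πDt)), so D = M²/(4πt·(n_e·A·C_max)²).
n_e·A·C_max = 0.33 × 296 × 0.0738 = 7.209 kg/m.
D = 56.3²/(4π × 6.24 × 7.209²) = 0.778 m²/day.

0.778 m²/day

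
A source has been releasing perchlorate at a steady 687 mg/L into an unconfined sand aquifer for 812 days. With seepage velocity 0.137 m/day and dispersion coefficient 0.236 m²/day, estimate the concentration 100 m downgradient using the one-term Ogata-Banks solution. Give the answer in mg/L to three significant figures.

493 mg/L

For a continuous step input, C/C₀ ≈ ½·erfc((x−vt)/(2√(Dt))).
vt = 0.137 × 812 = 111.244 m and 2√(Dt) = 2√(0.236 × 812) = 27.69 m.
Argument (x−vt)/(2√(Dt)) = (100 − 111.244)/27.69 = -0.4061; ½·erfc(-0.4061) = 0.7171.
C = 687 × 0.7171 = 493 mg/L.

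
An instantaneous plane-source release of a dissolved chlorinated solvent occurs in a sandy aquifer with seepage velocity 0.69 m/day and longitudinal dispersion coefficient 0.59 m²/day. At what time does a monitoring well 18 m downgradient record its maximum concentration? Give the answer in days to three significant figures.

For the 1D instantaneous-source solution, setting ∂C/∂t = 0 at fixed x gives v²t² + 2Dt − x² = 0, so t = (√(D² + v²x²) − D)/v².
√(D² + v²x²) = √(0.59² + 0.69² × 18²) = 12.43; v² = 0.4761.
t = (12.43 − 0.59)/0.4761 = 24.9 days (vs. the pure-advection estimate x/v = 26.1 d).

24.9 days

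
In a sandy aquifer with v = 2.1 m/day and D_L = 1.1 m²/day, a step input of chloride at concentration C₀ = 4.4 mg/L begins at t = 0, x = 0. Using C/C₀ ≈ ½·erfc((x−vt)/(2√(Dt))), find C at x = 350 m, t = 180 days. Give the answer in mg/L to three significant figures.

For a continuous step input, C/C₀ ≈ ½·erfc((x−vt)/(2√(Dt))).
vt = 2.1 × 180 = 378 m and 2√(Dt) = 2√(1.1 × 180) = 28.14 m.
Argument (x−vt)/(2√(Dt)) = (350 − 378)/28.14 = -0.9950; ½·erfc(-0.9950) = 0.9203.
C = 4.4 × 0.9203 = 4.05 mg/L.

4.05 mg/L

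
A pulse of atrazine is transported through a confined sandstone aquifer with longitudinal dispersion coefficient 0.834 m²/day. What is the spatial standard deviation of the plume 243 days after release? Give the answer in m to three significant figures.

20.1 m

Dispersive spreading gives a Gaussian with σ² = 2Dt; advection only shifts the center.
σ = √(2 × 0.834 × 243) = 20.1 m.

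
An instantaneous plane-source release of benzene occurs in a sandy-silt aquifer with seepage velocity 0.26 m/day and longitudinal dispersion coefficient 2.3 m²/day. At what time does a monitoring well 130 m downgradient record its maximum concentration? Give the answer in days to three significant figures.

For the 1D instantaneous-source solution, setting ∂C/∂t = 0 at fixed x gives v²t² + 2Dt − x² = 0, so t = (√(D² + v²x²) − D)/v².
√(D² + v²x²) = √(2.3² + 0.26² × 130²) = 33.88; v² = 0.0676.
t = (33.88 − 2.3)/0.0676 = 467 days (vs. the pure-advection estimate x/v = 500 d).

467 days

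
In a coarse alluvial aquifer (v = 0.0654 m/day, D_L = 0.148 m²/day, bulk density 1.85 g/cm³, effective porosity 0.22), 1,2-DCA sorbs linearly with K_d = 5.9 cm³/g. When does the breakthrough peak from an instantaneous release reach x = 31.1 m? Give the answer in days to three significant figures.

Retardation factor R = 1 + ρ_b·K_d/n = 1 + 1.85 × 5.9/0.22 = 50.61.
Sorption retards both mechanisms: v_R = v/R = 0.001292 m/day, D_R = D/R = 0.002924 m²/day.
Peak time from v_R²t² + 2D_R t − x² = 0: t = (√(D_R² + v_R²x²) − D_R)/v_R².
√(D_R² + v_R²x²) = √(0.002924² + 0.001292² × 31.1²) = 0.04029; v_R² = 1.669e-06.
t = (0.04029 − 0.002924)/1.669e-06 = 22400 days.

22400 days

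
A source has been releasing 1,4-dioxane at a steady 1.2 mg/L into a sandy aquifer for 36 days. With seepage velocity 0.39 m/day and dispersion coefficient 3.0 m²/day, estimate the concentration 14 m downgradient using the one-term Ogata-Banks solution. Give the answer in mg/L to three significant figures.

0.601 mg/L

For a continuous step input, C/C₀ ≈ ½·erfc((x−vt)/(2√(Dt))).
vt = 0.39 × 36 = 14.04 m and 2√(Dt) = 2√(3.0 × 36) = 20.78 m.
Argument (x−vt)/(2√(Dt)) = (14 − 14.04)/20.78 = -0.001925; ½·erfc(-0.001925) = 0.5011.
C = 1.2 × 0.5011 = 0.601 mg/L.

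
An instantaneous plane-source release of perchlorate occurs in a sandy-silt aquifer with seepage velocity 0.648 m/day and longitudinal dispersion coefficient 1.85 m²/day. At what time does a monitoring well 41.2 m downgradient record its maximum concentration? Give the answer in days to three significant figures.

For the 1D instantaneous-source solution, setting ∂C/∂t = 0 at fixed x gives v²t² + 2Dt − x² = 0, so t = (√(D² + v²x²) − D)/v².
√(D² + v²x²) = √(1.85² + 0.648² × 41.2²) = 26.76; v² = 0.419904.
t = (26.76 − 1.85)/0.419904 = 59.3 days (vs. the pure-advection estimate x/v = 63.6 d).

59.3 days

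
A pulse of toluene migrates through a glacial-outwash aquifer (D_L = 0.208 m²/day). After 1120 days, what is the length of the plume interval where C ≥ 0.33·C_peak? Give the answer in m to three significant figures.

64.3 m

The plume is Gaussian with σ = √(2Dt) = √(2 × 0.208 × 1120) = 21.59 m.
C/C_peak = exp(−Δx²/(2σ²)) = 0.33 ⇒ Δx = σ·√(−2 ln 0.33) = 21.59 × 1.489 = 32.15 m.
Width = 2Δx = 64.3 m.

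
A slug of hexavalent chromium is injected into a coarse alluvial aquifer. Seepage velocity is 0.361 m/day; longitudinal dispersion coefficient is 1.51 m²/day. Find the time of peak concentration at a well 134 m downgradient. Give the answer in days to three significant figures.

360 days

For the 1D instantaneous-source solution, setting ∂C/∂t = 0 at fixed x gives v²t² + 2Dt − x² = 0, so t = (√(D² + v²x²) − D)/v².
√(D² + v²x²) = √(1.51² + 0.361² × 134²) = 48.40; v² = 0.130321.
t = (48.40 − 1.51)/0.130321 = 360 days (vs. the pure-advection estimate x/v = 371 d).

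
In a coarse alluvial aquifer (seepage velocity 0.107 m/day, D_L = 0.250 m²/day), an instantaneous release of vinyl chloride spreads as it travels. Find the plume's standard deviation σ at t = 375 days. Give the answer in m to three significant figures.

13.7 m

Dispersive spreading gives a Gaussian with σ² = 2Dt; advection only shifts the center.
σ = √(2 × 0.250 × 375) = 13.7 m.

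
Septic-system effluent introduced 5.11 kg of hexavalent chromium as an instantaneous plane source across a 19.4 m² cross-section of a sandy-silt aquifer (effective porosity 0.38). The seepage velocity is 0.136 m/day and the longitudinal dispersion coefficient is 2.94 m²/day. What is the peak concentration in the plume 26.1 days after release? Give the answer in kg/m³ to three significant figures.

The peak of an instantaneous 1D plume sits at x = vt; there the Gaussian factor is 1 and C_max = M/(n_e·A·√(4πDt)), where n_e·A is the pore area the mass is dissolved in.
√(4πDt) = √(4π × 2.94 × 26.1) = 31.05 m, so C_max = 5.11/(0.38 × 19.4 × 31.05) = 0.0223 kg/m³.

0.0223 kg/m³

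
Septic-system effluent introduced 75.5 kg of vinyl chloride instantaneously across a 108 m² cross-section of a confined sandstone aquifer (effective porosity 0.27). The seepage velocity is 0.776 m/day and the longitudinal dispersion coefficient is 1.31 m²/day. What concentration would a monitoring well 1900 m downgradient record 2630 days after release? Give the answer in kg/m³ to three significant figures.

0.00295 kg/m³

For an instantaneous plane source, C(x,t) = M/(n_e·A·√(4πDt)) · exp(−(x−vt)²/(4Dt)), with n_e·A the pore (flow) area.
Plume center vt = 0.776 × 2630 = 2040.88 m, so the well at 1900 m is 140.88 m upgradient of the peak.
√(4πDt) = 208.1 m, giving peak height M/(n_e·A·√(4πDt)) = 75.5/(0.27 × 108 × 208.1) = 0.01244 kg/m³.
(x−vt)²/(4Dt) = (-140.88)²/(4 × 1.31 × 2630) = 1.440; exp(−1.440) = 0.2369.
C = 0.01244 × 0.2369 = 0.00295 kg/m³.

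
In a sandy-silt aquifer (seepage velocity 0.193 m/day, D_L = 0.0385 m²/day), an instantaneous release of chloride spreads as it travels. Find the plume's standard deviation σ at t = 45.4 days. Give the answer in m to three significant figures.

1.87 m

Dispersive spreading gives a Gaussian with σ² = 2Dt; advection only shifts the center.
σ = √(2 × 0.0385 × 45.4) = 1.87 m.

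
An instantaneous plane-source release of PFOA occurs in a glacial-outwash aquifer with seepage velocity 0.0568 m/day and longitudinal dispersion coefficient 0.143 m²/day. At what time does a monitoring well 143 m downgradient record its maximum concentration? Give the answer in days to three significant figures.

2470 days

For the 1D instantaneous-source solution, setting ∂C/∂t = 0 at fixed x gives v²t² + 2Dt − x² = 0, so t = (√(D² + v²x²) − D)/v².
√(D² + v²x²) = √(0.143² + 0.0568² × 143²) = 8.124; v² = 0.00322624.
t = (8.124 − 0.143)/0.00322624 = 2470 days (vs. the pure-advection estimate x/v = 2520 d).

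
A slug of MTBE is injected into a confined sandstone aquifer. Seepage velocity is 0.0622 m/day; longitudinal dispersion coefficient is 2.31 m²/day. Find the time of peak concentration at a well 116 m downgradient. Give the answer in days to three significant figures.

For the 1D instantaneous-source solution, setting ∂C/∂t = 0 at fixed x gives v²t² + 2Dt − x² = 0, so t = (√(D² + v²x²) − D)/v².
√(D² + v²x²) = √(2.31² + 0.0622² × 116²) = 7.576; v² = 0.00386884.
t = (7.576 − 2.31)/0.00386884 = 1360 days (vs. the pure-advection estimate x/v = 1860 d).

1360 days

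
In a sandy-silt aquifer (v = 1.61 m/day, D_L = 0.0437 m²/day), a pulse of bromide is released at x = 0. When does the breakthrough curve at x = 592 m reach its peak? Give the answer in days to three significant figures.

For the 1D instantaneous-source solution, setting ∂C/∂t = 0 at fixed x gives v²t² + 2Dt − x² = 0, so t = (√(D² + v²x²) − D)/v².
√(D² + v²x²) = √(0.0437² + 1.61² × 592²) = 953.1; v² = 2.5921.
t = (953.1 − 0.0437)/2.5921 = 368 days (vs. the pure-advection estimate x/v = 368 d).

368 days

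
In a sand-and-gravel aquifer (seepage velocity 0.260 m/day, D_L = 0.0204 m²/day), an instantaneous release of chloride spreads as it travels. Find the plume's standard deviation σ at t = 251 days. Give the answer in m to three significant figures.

3.20 m

Dispersive spreading gives a Gaussian with σ² = 2Dt; advection only shifts the center.
σ = √(2 × 0.0204 × 251) = 3.20 m.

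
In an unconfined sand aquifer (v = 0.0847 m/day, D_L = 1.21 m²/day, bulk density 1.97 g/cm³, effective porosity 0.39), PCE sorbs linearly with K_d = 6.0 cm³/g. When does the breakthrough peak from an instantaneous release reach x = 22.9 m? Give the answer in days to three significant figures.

4700 days

Retardation factor R = 1 + ρ_b·K_d/n = 1 + 1.97 × 6.0/0.39 = 31.31.
Sorption retards both mechanisms: v_R = v/R = 0.002705 m/day, D_R = D/R = 0.03865 m²/day.
Peak time from v_R²t² + 2D_R t − x² = 0: t = (√(D_R² + v_R²x²) − D_R)/v_R².
√(D_R² + v_R²x²) = √(0.03865² + 0.002705² × 22.9²) = 0.07301; v_R² = 7.317e-06.
t = (0.07301 − 0.03865)/7.317e-06 = 4700 days.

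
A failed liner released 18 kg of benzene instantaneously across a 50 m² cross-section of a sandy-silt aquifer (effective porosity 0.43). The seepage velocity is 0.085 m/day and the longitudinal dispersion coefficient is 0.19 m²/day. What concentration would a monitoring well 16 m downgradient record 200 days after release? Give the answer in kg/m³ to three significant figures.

For an instantaneous plane source, C(x,t) = M/(n_e·A·√(4πDt)) · exp(−(x−vt)²/(4Dt)), with n_e·A the pore (flow) area.
Plume center vt = 0.085 × 200 = 17 m, so the well at 16 m is 1 m upgradient of the peak.
√(4πDt) = 21.85 m, giving peak height M/(n_e·A·√(4πDt)) = 18/(0.43 × 50 × 21.85) = 0.03832 kg/m³.
(x−vt)²/(4Dt) = (-1)²/(4 × 0.19 × 200) = 0.006579; exp(−0.006579) = 0.9934.
C = 0.03832 × 0.9934 = 0.0381 kg/m³.

0.0381 kg/m³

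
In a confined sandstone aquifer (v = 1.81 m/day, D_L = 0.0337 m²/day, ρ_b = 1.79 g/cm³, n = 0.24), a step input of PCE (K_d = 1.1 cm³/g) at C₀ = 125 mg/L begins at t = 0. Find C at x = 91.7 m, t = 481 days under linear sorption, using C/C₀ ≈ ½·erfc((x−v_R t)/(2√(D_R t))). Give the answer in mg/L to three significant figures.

117 mg/L

Retardation factor R = 1 + ρ_b·K_d/n = 1 + 1.79 × 1.1/0.24 = 9.204.
Sorption retards both mechanisms: v_R = v/R = 0.1967 m/day, D_R = D/R = 0.003661 m²/day.
v_R·t = 0.1967 × 481 = 94.6127 m; 2√(D_R t) = 2.654 m; argument = (91.7 − 94.6127)/2.654 = -1.097.
C = C₀ × ½·erfc(-1.097) = 125 × 0.9396 = 117 mg/L.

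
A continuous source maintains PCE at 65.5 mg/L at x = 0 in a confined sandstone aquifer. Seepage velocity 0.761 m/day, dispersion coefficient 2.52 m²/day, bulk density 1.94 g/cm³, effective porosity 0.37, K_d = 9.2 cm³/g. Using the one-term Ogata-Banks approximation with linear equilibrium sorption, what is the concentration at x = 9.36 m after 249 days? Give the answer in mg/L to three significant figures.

Retardation factor R = 1 + ρ_b·K_d/n = 1 + 1.94 × 9.2/0.37 = 49.24.
Sorption retards both mechanisms: v_R = v/R = 0.01545 m/day, D_R = D/R = 0.05118 m²/day.
v_R·t = 0.01545 × 249 = 3.84705 m; 2√(D_R t) = 7.140 m; argument = (9.36 − 3.84705)/7.140 = 0.7721.
C = C₀ × ½·erfc(0.7721) = 65.5 × 0.1374 = 9.00 mg/L.

9.00 mg/L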